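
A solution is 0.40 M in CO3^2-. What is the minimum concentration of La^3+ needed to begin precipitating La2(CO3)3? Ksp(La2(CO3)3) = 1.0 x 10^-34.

La2(CO3)3(s) ⇌ 2 La^3+ + 3 CO3^2-
Ksp = [La^3+]^2[CO3^2-]^3
Precipitation begins when Q = Ksp. With [CO3^2-] = 0.40 M:
1.0 x 10^-34 = (0.40)^3 × [La^3+]^2
[La^3+] = (1.0 x 10^-34 / 6.40 × 10^-2)^(1/2) = 4.0 × 10^-17 M

[La^3+] ≈ 4.0 × 10^-17 M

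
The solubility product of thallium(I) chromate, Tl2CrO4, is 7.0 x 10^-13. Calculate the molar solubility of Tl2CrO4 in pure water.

5.6 × 10^-5 M

Tl2CrO4(s) <=> 2 Tl^+ + CrO4^2-
Ksp = [Tl^+]^2[CrO4^2-]
With molar solubility s: [Tl^+] = 2s, [CrO4^2-] = s.
Substituting: Ksp = (2s)^2s = 4s^3
Solving, s = (7.0 x 10^-13/4)^(1/3) = 5.6 x 10^-5 M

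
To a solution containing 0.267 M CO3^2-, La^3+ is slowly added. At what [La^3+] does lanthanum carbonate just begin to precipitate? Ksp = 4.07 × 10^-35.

La2(CO3)3(s) ⇌ 2 La^3+ + 3 CO3^2-
Ksp = [La^3+]^2[CO3^2-]^3
Precipitation begins when Q = Ksp. With [CO3^2-] = 0.267 M:
4.07 × 10^-35 = (0.267)^3 × [La^3+]^2
[La^3+] = (4.07 × 10^-35 / 1.903 × 10^-2)^(1/2) = 4.62 × 10^-17 M

[La^3+] = 4.62 x 10^-17 M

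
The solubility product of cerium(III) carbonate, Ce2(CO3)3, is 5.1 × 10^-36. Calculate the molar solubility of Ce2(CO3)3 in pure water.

3.4 × 10^-8 M

Ce2(CO3)3(s) <=> 2 Ce^3+(aq) + 3 CO3^2-(aq)
Ksp = [Ce^3+]^2[CO3^2-]^3
Let s = molar solubility. Then [Ce^3+] = 2s and [CO3^2-] = 3s.
Ksp = (2s)^2(3s)^3 = 108s^5
s^5 = 5.1 × 10^-36 / 108, so s = 3.4 × 10^-8 M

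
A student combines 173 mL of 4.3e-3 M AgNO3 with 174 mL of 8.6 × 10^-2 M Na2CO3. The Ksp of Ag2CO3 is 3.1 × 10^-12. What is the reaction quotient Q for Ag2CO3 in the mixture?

Total volume = 173 + 174 = 347 mL.
[Ag^+] = 4.3 × 10^-3 × (173/347) = 2.14 x 10^-3 M
[CO3^2-] = 8.6 x 10^-2 × (174/347) = 4.31 × 10^-2 M
Ag2CO3(s) ⇌ 2 Ag^+ + CO3^2-, so Q = [Ag^+]^2[CO3^2-]
Q = (2.14 × 10^-3)^2(4.31 x 10^-2) = 2.0 × 10^-7
Q > Ksp, so Ag2CO3 will precipitate.

2.0 × 10^-7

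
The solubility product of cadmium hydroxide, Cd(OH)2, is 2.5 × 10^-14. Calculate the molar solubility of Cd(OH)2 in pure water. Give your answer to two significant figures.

Cd(OH)2(s) ⇌ Cd^2+(aq) + 2 OH^-(aq)
Ksp = [Cd^2+][OH^-]^2
Let s = molar solubility. Then [Cd^2+] = s and [OH^-] = 2s.
Ksp = s(2s)^2 = 4s^3
s^3 = 2.5 × 10^-14 / 4, so s = 1.8 × 10^-5 M

1.8 × 10^-5 M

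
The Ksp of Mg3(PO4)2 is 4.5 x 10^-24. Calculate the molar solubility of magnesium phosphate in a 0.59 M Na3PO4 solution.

s ≈ 7.8 x 10^-9 M

Mg3(PO4)2(s) ⇌ 3 Mg^2+ + 2 PO4^3-
Ksp = [Mg^2+]^3[PO4^3-]^2
If s mol/L dissolves here, [Mg^2+] = 3s, [PO4^3-] = 0.59 + 2s ≈ 0.59 (Ksp is small, so little additional dissolves).
Ksp ≈ (3s)^3 × (0.59)^2
s = 7.8 × 10^-9 M
Check: 2s = 1.6 × 10^-8 ≪ 0.59, so the approximation is valid.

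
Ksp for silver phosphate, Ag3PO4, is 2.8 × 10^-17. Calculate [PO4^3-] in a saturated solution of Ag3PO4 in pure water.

3.2e-5 M

Ag3PO4(s) <=> 3 Ag^+ + PO4^3-
Ksp = [Ag^+]^3[PO4^3-]
If s mol/L of Ag3PO4 dissolves, [Ag^+] = 3s and [PO4^3-] = s.
So Ksp = (3s)^3 × s = 27s^4
Solving, s = (2.8 × 10^-17/27)^(1/4) = 3.19 × 10^-5 M
[PO4^3-] = s = 3.2 x 10^-5 M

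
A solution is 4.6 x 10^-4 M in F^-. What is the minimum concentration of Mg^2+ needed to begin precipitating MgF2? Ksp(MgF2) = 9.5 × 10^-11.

MgF2(s) ⇌ Mg^2+ + 2 F^-
Ksp = [Mg^2+][F^-]^2
Precipitation begins when Q = Ksp. With [F^-] = 4.6 x 10^-4 M:
9.5 × 10^-11 = (4.6 x 10^-4)^2 × [Mg^2+]
[Mg^2+] = (9.5 × 10^-11 / 2.12 × 10^-7) = 4.5 x 10^-4 M

[Mg^2+] ≈ 4.5e-4 M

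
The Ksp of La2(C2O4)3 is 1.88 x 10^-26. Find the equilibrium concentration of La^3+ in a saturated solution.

La2(C2O4)3(s) <=> 2 La^3+ + 3 C2O4^2-
Ksp = [La^3+]^2[C2O4^2-]^3
For each mole of La2(C2O4)3 that dissolves: [La^3+] = 2s, [C2O4^2-] = 3s.
Ksp = (2s)^2(3s)^3 = 108s^5
s = (1.88 x 10^-26 / 108)^(1/5) = 2.806 × 10^-6 M
[La^3+] = 2s = 5.61 × 10^-6 M

5.61 × 10^-6 M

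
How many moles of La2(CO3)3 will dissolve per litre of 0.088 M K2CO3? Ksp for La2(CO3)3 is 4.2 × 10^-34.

s = 3.9 × 10^-16 M

La2(CO3)3(s) ⇌ 2 La^3+(aq) + 3 CO3^2-(aq)
Ksp = [La^3+]^2[CO3^2-]^3
Let s be the molar solubility in this solution. [La^3+] = 2s, [CO3^2-] = 0.088 + 3s ≈ 0.088 (since CO3^2- from K2CO3 dominates).
Ksp ≈ (2s)^2 × (0.088)^3
s = 3.9 × 10^-16 M
Check: 3s = 1.2 × 10^-15 ≪ 0.088, so the approximation is valid.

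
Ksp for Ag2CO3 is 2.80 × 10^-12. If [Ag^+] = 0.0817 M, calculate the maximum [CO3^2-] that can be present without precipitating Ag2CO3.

Ag2CO3(s) ⇌ 2 Ag^+ + CO3^2-
Ksp = [Ag^+]^2[CO3^2-]
Precipitation begins when Q = Ksp. With [Ag^+] = 0.0817 M:
2.80 × 10^-12 = (0.0817)^2 × [CO3^2-]
[CO3^2-] = (2.80 × 10^-12 / 6.675 × 10^-3) = 4.19 × 10^-10 M

[CO3^2-] ≈ 4.19 × 10^-10 M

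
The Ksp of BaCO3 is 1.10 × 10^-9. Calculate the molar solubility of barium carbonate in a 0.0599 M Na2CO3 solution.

s ≈ 1.84 x 10^-8 M

BaCO3(s) ⇌ Ba^2+(aq) + CO3^2-(aq)
Ksp = [Ba^2+][CO3^2-]
Let s be the molar solubility in this solution. [Ba^2+] = s, [CO3^2-] = 0.0599 + s ≈ 0.0599 (common-ion effect: CO3^2- is already 0.0599 M).
Ksp ≈ s × 0.0599
s = 1.84 × 10^-8 M
Check: s = 1.8 x 10^-8 ≪ 0.0599, so the approximation is valid.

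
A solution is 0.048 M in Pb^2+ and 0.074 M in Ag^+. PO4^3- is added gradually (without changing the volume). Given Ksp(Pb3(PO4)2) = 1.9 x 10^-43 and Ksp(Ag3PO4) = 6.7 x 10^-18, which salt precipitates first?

Each salt begins to precipitate when Q = Ksp, i.e. when [PO4^3-] reaches its threshold.
For Pb3(PO4)2: 1.9 x 10^-43 = (0.048)^3 × [PO4^3-]^2  ⇒  [PO4^3-] = 4.1 x 10^-20 M.
For Ag3PO4: 6.7 x 10^-18 = (0.074)^3 × [PO4^3-]  ⇒  [PO4^3-] = 1.7 × 10^-14 M.
The salt with the lower threshold [PO4^3-] precipitates first: Pb3(PO4)2.

Pb3(PO4)2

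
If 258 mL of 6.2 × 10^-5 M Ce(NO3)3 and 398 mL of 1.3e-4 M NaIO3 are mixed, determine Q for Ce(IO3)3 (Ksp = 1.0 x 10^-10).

1.2 x 10^-17

Total volume = 258 + 398 = 656 mL.
[Ce^3+] = 6.2 x 10^-5 × (258/656) = 2.44 × 10^-5 M
[IO3^-] = 1.3 x 10^-4 × (398/656) = 7.89 × 10^-5 M
Ce(IO3)3(s) ⇌ Ce^3+ + 3 IO3^-, so Q = [Ce^3+][IO3^-]^3
Q = (2.44 x 10^-5)(7.89 × 10^-5)^3 = 1.2 × 10^-17
Q < Ksp, so no precipitate of Ce(IO3)3 forms.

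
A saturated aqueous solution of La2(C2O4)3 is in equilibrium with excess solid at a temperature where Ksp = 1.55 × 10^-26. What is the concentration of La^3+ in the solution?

[La^3+] ≈ 5.40 × 10^-6 M

La2(C2O4)3(s) ⇌ 2 La^3+(aq) + 3 C2O4^2-(aq)
Ksp = [La^3+]^2[C2O4^2-]^3
With molar solubility s: [La^3+] = 2s, [C2O4^2-] = 3s.
So Ksp = (2s)^2 × (3s)^3 = 108s^5
s^5 = 1.55 × 10^-26 / 108, so s = 2.700 x 10^-6 M
[La^3+] = 2s = 5.40 × 10^-6 M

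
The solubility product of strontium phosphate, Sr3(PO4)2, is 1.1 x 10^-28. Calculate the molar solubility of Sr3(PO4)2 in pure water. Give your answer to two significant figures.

Sr3(PO4)2(s) ⇌ 3 Sr^2+ + 2 PO4^3-
Ksp = [Sr^2+]^3[PO4^3-]^2
With molar solubility s: [Sr^2+] = 3s, [PO4^3-] = 2s.
So Ksp = (3s)^3 × (2s)^2 = 108s^5
Solving, s = (1.1 x 10^-28/108)^(1/5) = 1.0 × 10^-6 M

s ≈ 1.0e-6 M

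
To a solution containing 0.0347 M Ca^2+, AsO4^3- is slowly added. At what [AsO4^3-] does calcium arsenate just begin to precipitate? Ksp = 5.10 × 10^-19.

1.10 x 10^-7 M

Ca3(AsO4)2(s) ⇌ 3 Ca^2+(aq) + 2 AsO4^3-(aq)
Ksp = [Ca^2+]^3[AsO4^3-]^2
Precipitation begins when Q = Ksp. With [Ca^2+] = 0.0347 M:
5.10 × 10^-19 = (0.0347)^3 × [AsO4^3-]^2
[AsO4^3-] = (5.10 × 10^-19 / 4.178 x 10^-5)^(1/2) = 1.10 × 10^-7 M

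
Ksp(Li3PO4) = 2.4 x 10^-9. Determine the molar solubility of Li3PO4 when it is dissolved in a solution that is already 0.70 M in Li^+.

Li3PO4(s) <=> 3 Li^+ + PO4^3-
Ksp = [Li^+]^3[PO4^3-]
Let s be the molar solubility in this solution. [Li^+] = 0.70 + 3s ≈ 0.70, [PO4^3-] = s (common-ion effect: Li^+ is already 0.70 M).
Ksp ≈ (0.70)^3 × s
s = 7.0 x 10^-9 M
Check: 3s = 2.1 × 10^-8 ≪ 0.70, so the approximation is valid.

s ≈ 7.0 x 10^-9 M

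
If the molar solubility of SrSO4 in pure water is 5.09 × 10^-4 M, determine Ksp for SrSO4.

2.59 × 10^-7

SrSO4(s) ⇌ Sr^2+ + SO4^2-
With molar solubility s: [Sr^2+] = s, [SO4^2-] = s.
Ksp = [Sr^2+][SO4^2-]
Ksp = s^2
Ksp = (5.09 x 10^-4)^2 = 2.59 × 10^-7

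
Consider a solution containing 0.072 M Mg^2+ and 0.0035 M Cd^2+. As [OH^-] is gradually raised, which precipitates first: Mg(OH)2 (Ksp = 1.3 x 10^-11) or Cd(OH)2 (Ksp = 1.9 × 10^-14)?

Each salt begins to precipitate when Q = Ksp, i.e. when [OH^-] reaches its threshold.
For Mg(OH)2: 1.3 x 10^-11 = 0.072 × [OH^-]^2  ⇒  [OH^-] = 1.3 × 10^-5 M.
For Cd(OH)2: 1.9 × 10^-14 = 0.0035 × [OH^-]^2  ⇒  [OH^-] = 2.3 x 10^-6 M.
The salt with the lower threshold [OH^-] precipitates first: Cd(OH)2.

Cd(OH)2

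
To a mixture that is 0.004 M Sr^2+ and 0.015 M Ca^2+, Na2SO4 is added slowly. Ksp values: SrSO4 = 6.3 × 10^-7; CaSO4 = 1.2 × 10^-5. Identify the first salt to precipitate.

Precipitation of each salt starts when its ion product equals its Ksp.
For SrSO4: 6.3 × 10^-7 = 0.004 × [SO4^2-]  ⇒  [SO4^2-] = 1.6 x 10^-4 M.
For CaSO4: 1.2 × 10^-5 = 0.015 × [SO4^2-]  ⇒  [SO4^2-] = 8.0 x 10^-4 M.
The salt with the lower threshold [SO4^2-] precipitates first: SrSO4.

SrSO4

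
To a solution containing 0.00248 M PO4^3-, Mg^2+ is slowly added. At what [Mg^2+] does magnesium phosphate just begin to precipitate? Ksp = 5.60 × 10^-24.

Mg3(PO4)2(s) <=> 3 Mg^2+(aq) + 2 PO4^3-(aq)
Ksp = [Mg^2+]^3[PO4^3-]^2
Precipitation begins when Q = Ksp. With [PO4^3-] = 0.00248 M:
5.60 × 10^-24 = (0.00248)^2 × [Mg^2+]^3
[Mg^2+] = (5.60 × 10^-24 / 6.150 × 10^-6)^(1/3) = 9.69 x 10^-7 M

[Mg^2+] = 9.69e-7 M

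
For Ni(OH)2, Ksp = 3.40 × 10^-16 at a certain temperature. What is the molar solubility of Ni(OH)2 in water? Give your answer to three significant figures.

4.40 × 10^-6 M

Ni(OH)2(s) ⇌ Ni^2+(aq) + 2 OH^-(aq)
Ksp = [Ni^2+][OH^-]^2
For each mole of Ni(OH)2 that dissolves: [Ni^2+] = s, [OH^-] = 2s.
Ksp = s(2s)^2 = 4s^3
s = (3.40 × 10^-16 / 4)^(1/3) = 4.40 × 10^-6 M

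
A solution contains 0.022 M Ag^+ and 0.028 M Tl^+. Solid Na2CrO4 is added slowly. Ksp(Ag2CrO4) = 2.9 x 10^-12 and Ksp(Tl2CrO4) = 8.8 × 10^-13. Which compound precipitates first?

Each salt begins to precipitate when Q = Ksp, i.e. when [CrO4^2-] reaches its threshold.
For Ag2CrO4: 2.9 x 10^-12 = (0.022)^2 × [CrO4^2-]  ⇒  [CrO4^2-] = 6.0 × 10^-9 M.
For Tl2CrO4: 8.8 × 10^-13 = (0.028)^2 × [CrO4^2-]  ⇒  [CrO4^2-] = 1.1 × 10^-9 M.
The salt with the lower threshold [CrO4^2-] precipitates first: Tl2CrO4.

Tl2CrO4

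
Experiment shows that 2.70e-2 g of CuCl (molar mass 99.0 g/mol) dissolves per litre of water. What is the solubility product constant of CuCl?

Ksp ≈ 7.44e-8

Molar solubility s = (2.70 × 10^-2 g/L) / (99.0 g/mol) = 2.727 × 10^-4 M.
CuCl(s) <=> Cu^+(aq) + Cl^-(aq)
If s mol/L of CuCl dissolves, [Cu^+] = s and [Cl^-] = s.
Ksp = [Cu^+][Cl^-]
Ksp = (s)(s) = s^2
With s = 2.727 × 10^-4: Ksp = 7.44 × 10^-8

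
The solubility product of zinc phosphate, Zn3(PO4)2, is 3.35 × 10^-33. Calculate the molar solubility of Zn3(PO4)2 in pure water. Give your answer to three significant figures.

Zn3(PO4)2(s) <=> 3 Zn^2+ + 2 PO4^3-
Ksp = [Zn^2+]^3[PO4^3-]^2
With molar solubility s: [Zn^2+] = 3s, [PO4^3-] = 2s.
Ksp = (3s)^3(2s)^2 = 108s^5
s^5 = 3.35 × 10^-33 / 108, so s = 1.25 × 10^-7 M

s ≈ 1.25e-7 M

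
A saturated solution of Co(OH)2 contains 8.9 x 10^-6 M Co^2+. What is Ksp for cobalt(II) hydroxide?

Ksp ≈ 2.8 x 10^-15

Co(OH)2(s) ⇌ Co^2+ + 2 OH^-
Stoichiometry gives [OH^-] = (2/1)[Co^2+] = 1.78 × 10^-5 M.
Ksp = [Co^2+][OH^-]^2
Ksp = 8.9 × 10^-6 × (1.78 x 10^-5)^2 = 2.8 × 10^-15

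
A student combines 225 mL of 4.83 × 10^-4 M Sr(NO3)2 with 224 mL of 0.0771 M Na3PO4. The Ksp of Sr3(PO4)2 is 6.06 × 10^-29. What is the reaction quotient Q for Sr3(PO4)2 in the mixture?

Total volume = 225 + 224 = 449 mL.
[Sr^2+] = 4.83 x 10^-4 × (225/449) = 2.420 × 10^-4 M
[PO4^3-] = 7.71 × 10^-2 × (224/449) = 3.846 × 10^-2 M
Sr3(PO4)2(s) ⇌ 3 Sr^2+ + 2 PO4^3-, so Q = [Sr^2+]^3[PO4^3-]^2
Q = (2.420 x 10^-4)^3(3.846 × 10^-2)^2 = 2.10 × 10^-14
Q > Ksp, so Sr3(PO4)2 will precipitate.

2.10 × 10^-14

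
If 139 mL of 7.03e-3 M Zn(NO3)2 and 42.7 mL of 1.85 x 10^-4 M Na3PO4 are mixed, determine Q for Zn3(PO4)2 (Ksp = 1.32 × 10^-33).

Total volume = 139 + 42.7 = 181.7 mL.
[Zn^2+] = 7.03 × 10^-3 × (139/181.7) = 5.378 × 10^-3 M
[PO4^3-] = 1.85 x 10^-4 × (42.7/181.7) = 4.348 x 10^-5 M
Zn3(PO4)2(s) ⇌ 3 Zn^2+(aq) + 2 PO4^3-(aq), so Q = [Zn^2+]^3[PO4^3-]^2
Q = (5.378 × 10^-3)^3(4.348 × 10^-5)^2 = 2.94 x 10^-16
Q > Ksp, so Zn3(PO4)2 will precipitate.

Q = 2.94 x 10^-16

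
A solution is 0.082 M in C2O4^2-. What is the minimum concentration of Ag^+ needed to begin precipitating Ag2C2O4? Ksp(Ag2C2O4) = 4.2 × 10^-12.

7.2 × 10^-6 M

Ag2C2O4(s) ⇌ 2 Ag^+ + C2O4^2-
Ksp = [Ag^+]^2[C2O4^2-]
Precipitation begins when Q = Ksp. With [C2O4^2-] = 0.082 M:
4.2 × 10^-12 = (0.082) × [Ag^+]^2
[Ag^+] = (4.2 × 10^-12 / 8.2 × 10^-2)^(1/2) = 7.2 × 10^-6 M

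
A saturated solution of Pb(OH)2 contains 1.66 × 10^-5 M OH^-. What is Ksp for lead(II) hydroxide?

Pb(OH)2(s) ⇌ Pb^2+(aq) + 2 OH^-(aq)
Stoichiometry gives [Pb^2+] = (1/2)[OH^-] = 8.300 × 10^-6 M.
Ksp = [Pb^2+][OH^-]^2
Ksp = 8.300 × 10^-6 × (1.66 x 10^-5)^2 = 2.29 x 10^-15

Ksp = 2.29 × 10^-15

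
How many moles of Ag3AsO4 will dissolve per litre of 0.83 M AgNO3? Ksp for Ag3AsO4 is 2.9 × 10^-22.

s = 5.1 x 10^-22 M

Ag3AsO4(s) <=> 3 Ag^+(aq) + AsO4^3-(aq)
Ksp = [Ag^+]^3[AsO4^3-]
If s mol/L dissolves here, [Ag^+] = 0.83 + 3s ≈ 0.83, [AsO4^3-] = s (common-ion effect: Ag^+ is already 0.83 M).
Ksp ≈ (0.83)^3 × s
s = 5.1 × 10^-22 M
Check: 3s = 1.5 × 10^-21 ≪ 0.83, so the approximation is valid.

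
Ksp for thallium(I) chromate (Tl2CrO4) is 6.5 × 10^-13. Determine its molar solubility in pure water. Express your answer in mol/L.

Tl2CrO4(s) ⇌ 2 Tl^+ + CrO4^2-
Ksp = [Tl^+]^2[CrO4^2-]
If s mol/L of Tl2CrO4 dissolves, [Tl^+] = 2s and [CrO4^2-] = s.
Ksp = (2s)^2s = 4s^3
Solving, s = (6.5 × 10^-13/4)^(1/3) = 5.5 x 10^-5 M

s ≈ 5.5 x 10^-5 M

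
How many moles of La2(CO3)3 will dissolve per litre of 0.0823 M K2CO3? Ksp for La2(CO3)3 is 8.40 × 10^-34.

s = 6.14 × 10^-16 M

La2(CO3)3(s) <=> 2 La^3+ + 3 CO3^2-
Ksp = [La^3+]^2[CO3^2-]^3
If s mol/L dissolves here, [La^3+] = 2s, [CO3^2-] = 0.0823 + 3s ≈ 0.0823 (Ksp is small, so little additional dissolves).
Ksp ≈ (2s)^2 × (0.0823)^3
s = 6.14 x 10^-16 M
Check: 3s = 1.8 × 10^-15 ≪ 0.0823, so the approximation is valid.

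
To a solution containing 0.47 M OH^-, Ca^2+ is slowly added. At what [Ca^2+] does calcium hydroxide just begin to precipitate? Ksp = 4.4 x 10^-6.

2.0e-5 M

Ca(OH)2(s) <=> Ca^2+ + 2 OH^-
Ksp = [Ca^2+][OH^-]^2
Precipitation begins when Q = Ksp. With [OH^-] = 0.47 M:
4.4 x 10^-6 = (0.47)^2 × [Ca^2+]
[Ca^2+] = (4.4 x 10^-6 / 2.21 × 10^-1) = 2.0 x 10^-5 M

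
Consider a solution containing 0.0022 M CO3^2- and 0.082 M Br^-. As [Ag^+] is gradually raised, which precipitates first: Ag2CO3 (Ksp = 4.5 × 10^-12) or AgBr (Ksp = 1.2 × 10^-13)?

AgBr

Precipitation of each salt starts when its ion product equals its Ksp.
For Ag2CO3: 4.5 × 10^-12 = 0.0022 × [Ag^+]^2  ⇒  [Ag^+] = 4.5 × 10^-5 M.
For AgBr: 1.2 × 10^-13 = 0.082 × [Ag^+]  ⇒  [Ag^+] = 1.5 × 10^-12 M.
The salt with the lower threshold [Ag^+] precipitates first: AgBr.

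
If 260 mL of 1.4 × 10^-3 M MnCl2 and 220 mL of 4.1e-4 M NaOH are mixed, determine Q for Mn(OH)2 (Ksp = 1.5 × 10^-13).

Q = 2.7e-11

Total volume = 260 + 220 = 480 mL.
[Mn^2+] = 1.4 × 10^-3 × (260/480) = 7.58 × 10^-4 M
[OH^-] = 4.1 × 10^-4 × (220/480) = 1.88 x 10^-4 M
Mn(OH)2(s) <=> Mn^2+(aq) + 2 OH^-(aq), so Q = [Mn^2+][OH^-]^2
Q = (7.58 × 10^-4)(1.88 × 10^-4)^2 = 2.7 × 10^-11
Q > Ksp, so Mn(OH)2 will precipitate.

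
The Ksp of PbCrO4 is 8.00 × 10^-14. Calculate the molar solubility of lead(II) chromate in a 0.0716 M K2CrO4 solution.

PbCrO4(s) ⇌ Pb^2+(aq) + CrO4^2-(aq)
Ksp = [Pb^2+][CrO4^2-]
If s mol/L dissolves here, [Pb^2+] = s, [CrO4^2-] = 0.0716 + s ≈ 0.0716 (Ksp is small, so little additional dissolves).
Ksp ≈ s × 0.0716
s = 1.12 × 10^-12 M
Check: s = 1.1 × 10^-12 ≪ 0.0716, so the approximation is valid.

1.12e-12 M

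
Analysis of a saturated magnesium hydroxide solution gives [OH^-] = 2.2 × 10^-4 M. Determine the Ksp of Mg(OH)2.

5.3 x 10^-12

Mg(OH)2(s) ⇌ Mg^2+(aq) + 2 OH^-(aq)
Stoichiometry gives [Mg^2+] = (1/2)[OH^-] = 1.10 x 10^-4 M.
Ksp = [Mg^2+][OH^-]^2
Ksp = 1.10 x 10^-4 × (2.2 x 10^-4)^2 = 5.3 × 10^-12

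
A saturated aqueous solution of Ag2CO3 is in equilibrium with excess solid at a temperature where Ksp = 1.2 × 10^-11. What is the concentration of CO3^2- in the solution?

[CO3^2-] = 1.4e-4 M

Ag2CO3(s) <=> 2 Ag^+(aq) + CO3^2-(aq)
Ksp = [Ag^+]^2[CO3^2-]
Let s = molar solubility. Then [Ag^+] = 2s and [CO3^2-] = s.
Ksp = (2s)^2s = 4s^3
s = (1.2 × 10^-11 / 4)^(1/3) = 1.44 x 10^-4 M
[CO3^2-] = s = 1.4 × 10^-4 M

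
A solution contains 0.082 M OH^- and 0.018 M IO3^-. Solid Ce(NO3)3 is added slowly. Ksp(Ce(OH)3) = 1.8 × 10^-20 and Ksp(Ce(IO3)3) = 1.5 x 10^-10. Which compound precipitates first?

Ce(OH)3

Precipitation of each salt starts when its ion product equals its Ksp.
For Ce(OH)3: 1.8 × 10^-20 = (0.082)^3 × [Ce^3+]  ⇒  [Ce^3+] = 3.3 × 10^-17 M.
For Ce(IO3)3: 1.5 x 10^-10 = (0.018)^3 × [Ce^3+]  ⇒  [Ce^3+] = 2.6 × 10^-5 M.
The salt with the lower threshold [Ce^3+] precipitates first: Ce(OH)3.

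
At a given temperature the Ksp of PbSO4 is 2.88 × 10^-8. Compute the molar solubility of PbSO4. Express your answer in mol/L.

s = 1.70 × 10^-4 M

PbSO4(s) <=> Pb^2+ + SO4^2-
Ksp = [Pb^2+][SO4^2-]
With molar solubility s: [Pb^2+] = s, [SO4^2-] = s.
Ksp = s × s = s^2
s = (2.88 × 10^-8)^(1/2) = 1.70 × 10^-4 M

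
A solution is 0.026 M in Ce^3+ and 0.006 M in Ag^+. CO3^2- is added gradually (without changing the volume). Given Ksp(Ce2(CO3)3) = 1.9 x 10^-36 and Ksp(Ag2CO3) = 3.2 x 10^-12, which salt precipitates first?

Each salt begins to precipitate when Q = Ksp, i.e. when [CO3^2-] reaches its threshold.
For Ce2(CO3)3: 1.9 x 10^-36 = (0.026)^2 × [CO3^2-]^3  ⇒  [CO3^2-] = 1.4 x 10^-11 M.
For Ag2CO3: 3.2 x 10^-12 = (0.006)^2 × [CO3^2-]  ⇒  [CO3^2-] = 8.9 × 10^-8 M.
The salt with the lower threshold [CO3^2-] precipitates first: Ce2(CO3)3.

Ce2(CO3)3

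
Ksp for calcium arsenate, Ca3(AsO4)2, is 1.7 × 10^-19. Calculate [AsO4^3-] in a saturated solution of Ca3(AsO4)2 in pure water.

[AsO4^3-] = 1.4 × 10^-4 M

Ca3(AsO4)2(s) ⇌ 3 Ca^2+ + 2 AsO4^3-
Ksp = [Ca^2+]^3[AsO4^3-]^2
Let s = molar solubility. Then [Ca^2+] = 3s and [AsO4^3-] = 2s.
So Ksp = (3s)^3 × (2s)^2 = 108s^5
s = (1.7 × 10^-19 / 108)^(1/5) = 6.91 x 10^-5 M
[AsO4^3-] = 2s = 1.4 × 10^-4 M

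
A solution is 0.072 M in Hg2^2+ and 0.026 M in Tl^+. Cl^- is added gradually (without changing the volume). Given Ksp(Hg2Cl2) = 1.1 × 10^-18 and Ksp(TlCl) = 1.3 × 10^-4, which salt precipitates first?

Each salt begins to precipitate when Q = Ksp, i.e. when [Cl^-] reaches its threshold.
For Hg2Cl2: 1.1 × 10^-18 = 0.072 × [Cl^-]^2  ⇒  [Cl^-] = 3.9 x 10^-9 M.
For TlCl: 1.3 × 10^-4 = 0.026 × [Cl^-]  ⇒  [Cl^-] = 5.0 x 10^-3 M.
The salt with the lower threshold [Cl^-] precipitates first: Hg2Cl2.

Hg2Cl2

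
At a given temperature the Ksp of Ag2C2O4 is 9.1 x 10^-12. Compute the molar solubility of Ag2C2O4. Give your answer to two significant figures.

Ag2C2O4(s) <=> 2 Ag^+(aq) + C2O4^2-(aq)
Ksp = [Ag^+]^2[C2O4^2-]
For each mole of Ag2C2O4 that dissolves: [Ag^+] = 2s, [C2O4^2-] = s.
Substituting: Ksp = (2s)^2s = 4s^3
s^3 = 9.1 x 10^-12 / 4, so s = 1.3 x 10^-4 M

1.3e-4 M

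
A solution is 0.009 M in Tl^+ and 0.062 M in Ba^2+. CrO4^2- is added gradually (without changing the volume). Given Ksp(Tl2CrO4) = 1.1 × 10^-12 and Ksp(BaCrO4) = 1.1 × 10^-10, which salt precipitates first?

Each salt begins to precipitate when Q = Ksp, i.e. when [CrO4^2-] reaches its threshold.
For Tl2CrO4: 1.1 × 10^-12 = (0.009)^2 × [CrO4^2-]  ⇒  [CrO4^2-] = 1.4 × 10^-8 M.
For BaCrO4: 1.1 × 10^-10 = 0.062 × [CrO4^2-]  ⇒  [CrO4^2-] = 1.8 × 10^-9 M.
The salt with the lower threshold [CrO4^2-] precipitates first: BaCrO4.

BaCrO4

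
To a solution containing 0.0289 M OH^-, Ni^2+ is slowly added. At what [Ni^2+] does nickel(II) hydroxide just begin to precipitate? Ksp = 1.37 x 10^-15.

[Ni^2+] = 1.64 × 10^-12 M

Ni(OH)2(s) ⇌ Ni^2+(aq) + 2 OH^-(aq)
Ksp = [Ni^2+][OH^-]^2
Precipitation begins when Q = Ksp. With [OH^-] = 0.0289 M:
1.37 x 10^-15 = (0.0289)^2 × [Ni^2+]
[Ni^2+] = (1.37 x 10^-15 / 8.352 × 10^-4) = 1.64 × 10^-12 M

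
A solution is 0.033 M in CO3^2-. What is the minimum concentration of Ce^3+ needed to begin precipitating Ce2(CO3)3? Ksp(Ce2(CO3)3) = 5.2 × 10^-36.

[Ce^3+] ≈ 3.8 x 10^-16 M

Ce2(CO3)3(s) <=> 2 Ce^3+ + 3 CO3^2-
Ksp = [Ce^3+]^2[CO3^2-]^3
Precipitation begins when Q = Ksp. With [CO3^2-] = 0.033 M:
5.2 × 10^-36 = (0.033)^3 × [Ce^3+]^2
[Ce^3+] = (5.2 × 10^-36 / 3.59 × 10^-5)^(1/2) = 3.8 x 10^-16 M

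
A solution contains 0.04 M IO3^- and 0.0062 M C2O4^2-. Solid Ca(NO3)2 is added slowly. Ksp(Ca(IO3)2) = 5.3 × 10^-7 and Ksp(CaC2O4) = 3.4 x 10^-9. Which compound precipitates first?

Each salt begins to precipitate when Q = Ksp, i.e. when [Ca^2+] reaches its threshold.
For Ca(IO3)2: 5.3 × 10^-7 = (0.04)^2 × [Ca^2+]  ⇒  [Ca^2+] = 3.3 × 10^-4 M.
For CaC2O4: 3.4 x 10^-9 = 0.0062 × [Ca^2+]  ⇒  [Ca^2+] = 5.5 × 10^-7 M.
The salt with the lower threshold [Ca^2+] precipitates first: CaC2O4.

CaC2O4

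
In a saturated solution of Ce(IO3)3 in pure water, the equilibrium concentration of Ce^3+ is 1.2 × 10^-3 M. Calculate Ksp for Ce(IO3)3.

Ksp ≈ 5.6e-11

Ce(IO3)3(s) ⇌ Ce^3+(aq) + 3 IO3^-(aq)
Stoichiometry gives [IO3^-] = (3/1)[Ce^3+] = 3.60 × 10^-3 M.
Ksp = [Ce^3+][IO3^-]^3
Ksp = 1.2 × 10^-3 × (3.60 × 10^-3)^3 = 5.6 × 10^-11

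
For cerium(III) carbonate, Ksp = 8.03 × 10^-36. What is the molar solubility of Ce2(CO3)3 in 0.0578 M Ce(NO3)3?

s ≈ 4.47 × 10^-12 M

Ce2(CO3)3(s) ⇌ 2 Ce^3+(aq) + 3 CO3^2-(aq)
Ksp = [Ce^3+]^2[CO3^2-]^3
If s mol/L dissolves here, [Ce^3+] = 0.0578 + 2s ≈ 0.0578, [CO3^2-] = 3s (Ksp is small, so little additional dissolves).
Ksp ≈ (0.0578)^2 × (3s)^3
s = 4.47 × 10^-12 M
Check: 2s = 8.9 x 10^-12 ≪ 0.0578, so the approximation is valid.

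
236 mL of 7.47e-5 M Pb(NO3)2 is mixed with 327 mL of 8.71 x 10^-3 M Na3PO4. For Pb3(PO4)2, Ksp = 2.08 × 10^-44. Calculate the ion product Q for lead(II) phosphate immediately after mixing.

Q = 7.86 × 10^-19

Total volume = 236 + 327 = 563 mL.
[Pb^2+] = 7.47 × 10^-5 × (236/563) = 3.131 × 10^-5 M
[PO4^3-] = 8.71 × 10^-3 × (327/563) = 5.059 x 10^-3 M
Pb3(PO4)2(s) <=> 3 Pb^2+(aq) + 2 PO4^3-(aq), so Q = [Pb^2+]^3[PO4^3-]^2
Q = (3.131 × 10^-5)^3(5.059 × 10^-3)^2 = 7.86 × 10^-19
Q > Ksp, so Pb3(PO4)2 will precipitate.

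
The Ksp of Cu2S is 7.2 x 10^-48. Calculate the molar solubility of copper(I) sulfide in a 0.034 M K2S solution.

7.3e-24 M

Cu2S(s) ⇌ 2 Cu^+(aq) + S^2-(aq)
Ksp = [Cu^+]^2[S^2-]
Let s = moles of Cu2S that dissolve per litre. [Cu^+] = 2s, [S^2-] = 0.034 + s ≈ 0.034 (common-ion effect: S^2- is already 0.034 M).
Ksp ≈ (2s)^2 × 0.034
s = 7.3 × 10^-24 M
Check: s = 7.3 × 10^-24 ≪ 0.034, so the approximation is valid.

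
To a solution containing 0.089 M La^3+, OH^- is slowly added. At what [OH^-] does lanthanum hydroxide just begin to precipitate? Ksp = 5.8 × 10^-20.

[OH^-] = 8.7 × 10^-7 M

La(OH)3(s) ⇌ La^3+ + 3 OH^-
Ksp = [La^3+][OH^-]^3
Precipitation begins when Q = Ksp. With [La^3+] = 0.089 M:
5.8 × 10^-20 = (0.089) × [OH^-]^3
[OH^-] = (5.8 × 10^-20 / 8.9 × 10^-2)^(1/3) = 8.7 × 10^-7 M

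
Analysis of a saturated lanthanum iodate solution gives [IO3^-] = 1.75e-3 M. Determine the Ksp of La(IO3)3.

La(IO3)3(s) ⇌ La^3+ + 3 IO3^-
Stoichiometry gives [La^3+] = (1/3)[IO3^-] = 5.833 x 10^-4 M.
Ksp = [La^3+][IO3^-]^3
Ksp = 5.833 x 10^-4 × (1.75 × 10^-3)^3 = 3.13 x 10^-12

3.13 × 10^-12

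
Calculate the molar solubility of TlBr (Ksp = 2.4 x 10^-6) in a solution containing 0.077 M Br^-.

s ≈ 3.1 × 10^-5 M

TlBr(s) ⇌ Tl^+ + Br^-
Ksp = [Tl^+][Br^-]
Let s be the molar solubility in this solution. [Tl^+] = s, [Br^-] = 0.077 + s ≈ 0.077 (Ksp is small, so little additional dissolves).
Ksp ≈ s × 0.077
s = 3.1 × 10^-5 M
Check: s = 3.1 × 10^-5 ≪ 0.077, so the approximation is valid.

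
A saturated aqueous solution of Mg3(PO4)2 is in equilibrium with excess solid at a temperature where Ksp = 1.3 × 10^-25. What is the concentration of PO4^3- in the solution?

Mg3(PO4)2(s) ⇌ 3 Mg^2+(aq) + 2 PO4^3-(aq)
Ksp = [Mg^2+]^3[PO4^3-]^2
For each mole of Mg3(PO4)2 that dissolves: [Mg^2+] = 3s, [PO4^3-] = 2s.
Substituting: Ksp = (3s)^3(2s)^2 = 108s^5
s^5 = 1.3 × 10^-25 / 108, so s = 4.13 × 10^-6 M
[PO4^3-] = 2s = 8.3 x 10^-6 M

8.3 x 10^-6 M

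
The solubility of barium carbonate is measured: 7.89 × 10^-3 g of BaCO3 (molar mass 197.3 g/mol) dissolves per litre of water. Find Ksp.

Molar solubility s = (7.89 × 10^-3 g/L) / (197.3 g/mol) = 3.999 x 10^-5 M.
BaCO3(s) ⇌ Ba^2+ + CO3^2-
For each mole of BaCO3 that dissolves: [Ba^2+] = s, [CO3^2-] = s.
Ksp = [Ba^2+][CO3^2-]
Ksp = s^2
Ksp = (3.999 × 10^-5)^2 = 1.60 × 10^-9

Ksp = 1.60e-9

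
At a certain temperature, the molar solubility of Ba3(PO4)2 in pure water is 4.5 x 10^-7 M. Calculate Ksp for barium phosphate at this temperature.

Ksp = 2.0e-30

Ba3(PO4)2(s) ⇌ 3 Ba^2+ + 2 PO4^3-
Let s = molar solubility. Then [Ba^2+] = 3s and [PO4^3-] = 2s.
Ksp = [Ba^2+]^3[PO4^3-]^2
So Ksp = (3s)^3 × (2s)^2 = 108s^5
With s = 4.5 × 10^-7: Ksp = 2.0 x 10^-30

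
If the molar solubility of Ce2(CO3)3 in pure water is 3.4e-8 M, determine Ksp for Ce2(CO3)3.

Ce2(CO3)3(s) ⇌ 2 Ce^3+(aq) + 3 CO3^2-(aq)
Let s = molar solubility. Then [Ce^3+] = 2s and [CO3^2-] = 3s.
Ksp = [Ce^3+]^2[CO3^2-]^3
So Ksp = (2s)^2 × (3s)^3 = 108s^5
Ksp = 108 × (3.4 × 10^-8)^5 = 4.9 x 10^-36

4.9 x 10^-36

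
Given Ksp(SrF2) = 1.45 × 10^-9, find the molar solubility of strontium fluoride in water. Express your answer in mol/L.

s = 7.13e-4 M

SrF2(s) <=> Sr^2+ + 2 F^-
Ksp = [Sr^2+][F^-]^2
If s mol/L of SrF2 dissolves, [Sr^2+] = s and [F^-] = 2s.
Substituting: Ksp = s(2s)^2 = 4s^3
s = (1.45 × 10^-9 / 4)^(1/3) = 7.13 × 10^-4 M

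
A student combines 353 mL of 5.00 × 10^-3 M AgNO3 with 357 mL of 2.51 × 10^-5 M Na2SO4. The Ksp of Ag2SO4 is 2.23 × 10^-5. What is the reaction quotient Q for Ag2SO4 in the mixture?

Total volume = 353 + 357 = 710 mL.
[Ag^+] = 5.00 x 10^-3 × (353/710) = 2.486 x 10^-3 M
[SO4^2-] = 2.51 × 10^-5 × (357/710) = 1.262 × 10^-5 M
Ag2SO4(s) ⇌ 2 Ag^+(aq) + SO4^2-(aq), so Q = [Ag^+]^2[SO4^2-]
Q = (2.486 × 10^-3)^2(1.262 x 10^-5) = 7.80 × 10^-11
Q < Ksp, so no precipitate of Ag2SO4 forms.

Q ≈ 7.80 × 10^-11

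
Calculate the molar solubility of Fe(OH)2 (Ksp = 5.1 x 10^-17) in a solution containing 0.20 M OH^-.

s = 1.3 × 10^-15 M

Fe(OH)2(s) ⇌ Fe^2+(aq) + 2 OH^-(aq)
Ksp = [Fe^2+][OH^-]^2
Let s = moles of Fe(OH)2 that dissolve per litre. [Fe^2+] = s, [OH^-] = 0.20 + 2s ≈ 0.20 (since the OH^- already present dominates).
Ksp ≈ s × (0.20)^2
s = 1.3 × 10^-15 M
Check: 2s = 2.6 x 10^-15 ≪ 0.20, so the approximation is valid.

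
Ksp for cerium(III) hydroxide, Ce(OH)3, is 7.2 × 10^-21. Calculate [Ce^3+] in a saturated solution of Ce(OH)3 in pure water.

[Ce^3+] ≈ 4.0 × 10^-6 M

Ce(OH)3(s) <=> Ce^3+ + 3 OH^-
Ksp = [Ce^3+][OH^-]^3
With molar solubility s: [Ce^3+] = s, [OH^-] = 3s.
Ksp = s(3s)^3 = 27s^4
s^4 = 7.2 × 10^-21 / 27, so s = 4.04 x 10^-6 M
[Ce^3+] = s = 4.0 x 10^-6 M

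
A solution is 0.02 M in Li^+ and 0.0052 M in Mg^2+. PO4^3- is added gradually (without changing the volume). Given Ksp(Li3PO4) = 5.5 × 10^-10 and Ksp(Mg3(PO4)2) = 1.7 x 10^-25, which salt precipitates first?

Mg3(PO4)2

Each salt begins to precipitate when Q = Ksp, i.e. when [PO4^3-] reaches its threshold.
For Li3PO4: 5.5 × 10^-10 = (0.02)^3 × [PO4^3-]  ⇒  [PO4^3-] = 6.9 × 10^-5 M.
For Mg3(PO4)2: 1.7 x 10^-25 = (0.0052)^3 × [PO4^3-]^2  ⇒  [PO4^3-] = 1.1 × 10^-9 M.
The salt with the lower threshold [PO4^3-] precipitates first: Mg3(PO4)2.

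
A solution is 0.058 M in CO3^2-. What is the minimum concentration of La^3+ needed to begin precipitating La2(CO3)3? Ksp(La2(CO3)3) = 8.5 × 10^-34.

[La^3+] ≈ 2.1 × 10^-15 M

La2(CO3)3(s) <=> 2 La^3+ + 3 CO3^2-
Ksp = [La^3+]^2[CO3^2-]^3
Precipitation begins when Q = Ksp. With [CO3^2-] = 0.058 M:
8.5 × 10^-34 = (0.058)^3 × [La^3+]^2
[La^3+] = (8.5 × 10^-34 / 1.95 x 10^-4)^(1/2) = 2.1 × 10^-15 M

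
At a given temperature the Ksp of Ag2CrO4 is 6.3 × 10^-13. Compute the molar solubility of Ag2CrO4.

Ag2CrO4(s) ⇌ 2 Ag^+(aq) + CrO4^2-(aq)
Ksp = [Ag^+]^2[CrO4^2-]
With molar solubility s: [Ag^+] = 2s, [CrO4^2-] = s.
Substituting: Ksp = (2s)^2s = 4s^3
Solving, s = (6.3 × 10^-13/4)^(1/3) = 5.4 × 10^-5 M

s ≈ 5.4 x 10^-5 M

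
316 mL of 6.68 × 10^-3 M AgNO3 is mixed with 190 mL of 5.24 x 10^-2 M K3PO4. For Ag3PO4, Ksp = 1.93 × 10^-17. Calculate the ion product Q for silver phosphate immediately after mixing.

Q ≈ 1.43 × 10^-9

Total volume = 316 + 190 = 506 mL.
[Ag^+] = 6.68 x 10^-3 × (316/506) = 4.172 x 10^-3 M
[PO4^3-] = 5.24 × 10^-2 × (190/506) = 1.968 × 10^-2 M
Ag3PO4(s) ⇌ 3 Ag^+(aq) + PO4^3-(aq), so Q = [Ag^+]^3[PO4^3-]
Q = (4.172 × 10^-3)^3(1.968 x 10^-2) = 1.43 × 10^-9
Q > Ksp, so Ag3PO4 will precipitate.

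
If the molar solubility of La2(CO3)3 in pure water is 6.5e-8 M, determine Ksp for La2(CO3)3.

Ksp = 1.3 x 10^-34

La2(CO3)3(s) ⇌ 2 La^3+(aq) + 3 CO3^2-(aq)
For each mole of La2(CO3)3 that dissolves: [La^3+] = 2s, [CO3^2-] = 3s.
Ksp = [La^3+]^2[CO3^2-]^3
Substituting: Ksp = (2s)^2(3s)^3 = 108s^5
Ksp = 108 × (6.5 x 10^-8)^5 = 1.3 x 10^-34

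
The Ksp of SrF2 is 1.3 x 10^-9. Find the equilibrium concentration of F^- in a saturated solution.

[F^-] ≈ 1.4e-3 M

SrF2(s) <=> Sr^2+(aq) + 2 F^-(aq)
Ksp = [Sr^2+][F^-]^2
If s mol/L of SrF2 dissolves, [Sr^2+] = s and [F^-] = 2s.
Substituting: Ksp = s(2s)^2 = 4s^3
s = (1.3 x 10^-9 / 4)^(1/3) = 6.88 x 10^-4 M
[F^-] = 2s = 1.4 x 10^-3 M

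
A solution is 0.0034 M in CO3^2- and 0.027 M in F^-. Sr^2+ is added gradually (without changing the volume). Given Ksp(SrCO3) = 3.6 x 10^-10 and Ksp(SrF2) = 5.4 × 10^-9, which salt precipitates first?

SrCO3

Each salt begins to precipitate when Q = Ksp, i.e. when [Sr^2+] reaches its threshold.
For SrCO3: 3.6 x 10^-10 = 0.0034 × [Sr^2+]  ⇒  [Sr^2+] = 1.1 x 10^-7 M.
For SrF2: 5.4 × 10^-9 = (0.027)^2 × [Sr^2+]  ⇒  [Sr^2+] = 7.4 x 10^-6 M.
The salt with the lower threshold [Sr^2+] precipitates first: SrCO3.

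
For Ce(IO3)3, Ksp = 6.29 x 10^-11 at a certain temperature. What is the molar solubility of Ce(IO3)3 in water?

Ce(IO3)3(s) ⇌ Ce^3+ + 3 IO3^-
Ksp = [Ce^3+][IO3^-]^3
If s mol/L of Ce(IO3)3 dissolves, [Ce^3+] = s and [IO3^-] = 3s.
Ksp = s(3s)^3 = 27s^4
Solving, s = (6.29 x 10^-11/27)^(1/4) = 1.24 × 10^-3 M

1.24 x 10^-3 M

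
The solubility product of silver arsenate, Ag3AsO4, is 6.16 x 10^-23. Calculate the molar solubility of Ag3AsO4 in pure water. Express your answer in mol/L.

Ag3AsO4(s) ⇌ 3 Ag^+ + AsO4^3-
Ksp = [Ag^+]^3[AsO4^3-]
For each mole of Ag3AsO4 that dissolves: [Ag^+] = 3s, [AsO4^3-] = s.
Ksp = (3s)^3s = 27s^4
s^4 = 6.16 x 10^-23 / 27, so s = 1.23 × 10^-6 M

1.23e-6 M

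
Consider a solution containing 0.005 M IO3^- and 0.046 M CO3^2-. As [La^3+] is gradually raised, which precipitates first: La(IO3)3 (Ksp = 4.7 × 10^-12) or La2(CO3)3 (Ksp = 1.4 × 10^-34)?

Precipitation of each salt starts when its ion product equals its Ksp.
For La(IO3)3: 4.7 × 10^-12 = (0.005)^3 × [La^3+]  ⇒  [La^3+] = 3.8 × 10^-5 M.
For La2(CO3)3: 1.4 × 10^-34 = (0.046)^3 × [La^3+]^2  ⇒  [La^3+] = 1.2 × 10^-15 M.
The salt with the lower threshold [La^3+] precipitates first: La2(CO3)3.

La2(CO3)3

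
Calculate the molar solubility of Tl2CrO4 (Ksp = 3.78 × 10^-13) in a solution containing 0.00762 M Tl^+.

s = 6.51 x 10^-9 M

Tl2CrO4(s) ⇌ 2 Tl^+ + CrO4^2-
Ksp = [Tl^+]^2[CrO4^2-]
If s mol/L dissolves here, [Tl^+] = 0.00762 + 2s ≈ 0.00762, [CrO4^2-] = s (common-ion effect: Tl^+ is already 0.00762 M).
Ksp ≈ (0.00762)^2 × s
s = 6.51 x 10^-9 M
Check: 2s = 1.3 x 10^-8 ≪ 0.00762, so the approximation is valid.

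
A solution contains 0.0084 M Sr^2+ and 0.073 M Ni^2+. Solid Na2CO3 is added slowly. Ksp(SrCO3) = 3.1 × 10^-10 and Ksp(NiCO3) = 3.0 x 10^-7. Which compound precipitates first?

SrCO3

Each salt begins to precipitate when Q = Ksp, i.e. when [CO3^2-] reaches its threshold.
For SrCO3: 3.1 × 10^-10 = 0.0084 × [CO3^2-]  ⇒  [CO3^2-] = 3.7 x 10^-8 M.
For NiCO3: 3.0 x 10^-7 = 0.073 × [CO3^2-]  ⇒  [CO3^2-] = 4.1 x 10^-6 M.
The salt with the lower threshold [CO3^2-] precipitates first: SrCO3.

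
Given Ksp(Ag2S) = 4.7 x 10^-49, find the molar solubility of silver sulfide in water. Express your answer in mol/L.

s = 4.9 × 10^-17 M

Ag2S(s) <=> 2 Ag^+(aq) + S^2-(aq)
Ksp = [Ag^+]^2[S^2-]
With molar solubility s: [Ag^+] = 2s, [S^2-] = s.
So Ksp = (2s)^2 × s = 4s^3
s^3 = 4.7 x 10^-49 / 4, so s = 4.9 × 10^-17 M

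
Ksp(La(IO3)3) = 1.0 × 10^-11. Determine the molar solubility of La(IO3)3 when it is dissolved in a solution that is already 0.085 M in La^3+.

La(IO3)3(s) ⇌ La^3+ + 3 IO3^-
Ksp = [La^3+][IO3^-]^3
Let s = moles of La(IO3)3 that dissolve per litre. [La^3+] = 0.085 + s ≈ 0.085, [IO3^-] = 3s (common-ion effect: La^3+ is already 0.085 M).
Ksp ≈ 0.085 × (3s)^3
s = 1.6 × 10^-4 M
Check: s = 1.6 × 10^-4 ≪ 0.085, so the approximation is valid.

s ≈ 1.6 x 10^-4 M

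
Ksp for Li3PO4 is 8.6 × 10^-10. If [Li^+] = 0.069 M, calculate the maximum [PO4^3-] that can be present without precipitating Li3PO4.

[PO4^3-] = 2.6 × 10^-6 M

Li3PO4(s) ⇌ 3 Li^+ + PO4^3-
Ksp = [Li^+]^3[PO4^3-]
Precipitation begins when Q = Ksp. With [Li^+] = 0.069 M:
8.6 × 10^-10 = (0.069)^3 × [PO4^3-]
[PO4^3-] = (8.6 × 10^-10 / 3.29 x 10^-4) = 2.6 × 10^-6 M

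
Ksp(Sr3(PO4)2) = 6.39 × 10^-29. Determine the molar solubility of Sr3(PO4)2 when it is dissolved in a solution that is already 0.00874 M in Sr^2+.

Sr3(PO4)2(s) ⇌ 3 Sr^2+ + 2 PO4^3-
Ksp = [Sr^2+]^3[PO4^3-]^2
If s mol/L dissolves here, [Sr^2+] = 0.00874 + 3s ≈ 0.00874, [PO4^3-] = 2s (common-ion effect: Sr^2+ is already 0.00874 M).
Ksp ≈ (0.00874)^3 × (2s)^2
s = 4.89 × 10^-12 M
Check: 3s = 1.5 × 10^-11 ≪ 0.00874, so the approximation is valid.

s = 4.89 × 10^-12 M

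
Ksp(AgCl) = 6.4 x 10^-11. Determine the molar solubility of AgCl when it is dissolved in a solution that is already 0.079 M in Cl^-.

AgCl(s) ⇌ Ag^+ + Cl^-
Ksp = [Ag^+][Cl^-]
If s mol/L dissolves here, [Ag^+] = s, [Cl^-] = 0.079 + s ≈ 0.079 (Ksp is small, so little additional dissolves).
Ksp ≈ s × 0.079
s = 8.1 × 10^-10 M
Check: s = 8.1 × 10^-10 ≪ 0.079, so the approximation is valid.

s ≈ 8.1 × 10^-10 M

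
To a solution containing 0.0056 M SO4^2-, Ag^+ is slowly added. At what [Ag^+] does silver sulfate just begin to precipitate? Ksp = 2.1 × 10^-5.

Ag2SO4(s) ⇌ 2 Ag^+(aq) + SO4^2-(aq)
Ksp = [Ag^+]^2[SO4^2-]
Precipitation begins when Q = Ksp. With [SO4^2-] = 0.0056 M:
2.1 × 10^-5 = (0.0056) × [Ag^+]^2
[Ag^+] = (2.1 × 10^-5 / 5.6 x 10^-3)^(1/2) = 6.1 × 10^-2 M

[Ag^+] ≈ 6.1 × 10^-2 M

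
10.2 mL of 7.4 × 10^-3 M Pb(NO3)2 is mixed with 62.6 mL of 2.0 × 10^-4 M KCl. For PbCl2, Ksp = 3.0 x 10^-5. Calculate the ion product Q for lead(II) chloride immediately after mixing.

Total volume = 10.2 + 62.6 = 72.8 mL.
[Pb^2+] = 7.4 × 10^-3 × (10.2/72.8) = 1.04 x 10^-3 M
[Cl^-] = 2.0 x 10^-4 × (62.6/72.8) = 1.72 x 10^-4 M
PbCl2(s) ⇌ Pb^2+ + 2 Cl^-, so Q = [Pb^2+][Cl^-]^2
Q = (1.04 x 10^-3)(1.72 x 10^-4)^2 = 3.1 x 10^-11
Q < Ksp, so no precipitate of PbCl2 forms.

3.1e-11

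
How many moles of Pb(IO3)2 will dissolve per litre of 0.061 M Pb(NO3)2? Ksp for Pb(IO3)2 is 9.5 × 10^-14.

Pb(IO3)2(s) ⇌ Pb^2+(aq) + 2 IO3^-(aq)
Ksp = [Pb^2+][IO3^-]^2
Let s = moles of Pb(IO3)2 that dissolve per litre. [Pb^2+] = 0.061 + s ≈ 0.061, [IO3^-] = 2s (common-ion effect: Pb^2+ is already 0.061 M).
Ksp ≈ 0.061 × (2s)^2
s = 6.2 × 10^-7 M
Check: s = 6.2 × 10^-7 ≪ 0.061, so the approximation is valid.

s ≈ 6.2 × 10^-7 M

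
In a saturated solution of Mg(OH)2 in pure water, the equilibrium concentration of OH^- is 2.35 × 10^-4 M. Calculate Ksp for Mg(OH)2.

Mg(OH)2(s) ⇌ Mg^2+(aq) + 2 OH^-(aq)
Stoichiometry gives [Mg^2+] = (1/2)[OH^-] = 1.175 × 10^-4 M.
Ksp = [Mg^2+][OH^-]^2
Ksp = 1.175 × 10^-4 × (2.35 × 10^-4)^2 = 6.49 × 10^-12

Ksp ≈ 6.49e-12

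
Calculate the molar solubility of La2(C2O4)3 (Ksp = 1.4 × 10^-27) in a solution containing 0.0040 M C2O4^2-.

7.4e-11 M

La2(C2O4)3(s) <=> 2 La^3+(aq) + 3 C2O4^2-(aq)
Ksp = [La^3+]^2[C2O4^2-]^3
Let s = moles of La2(C2O4)3 that dissolve per litre. [La^3+] = 2s, [C2O4^2-] = 0.0040 + 3s ≈ 0.0040 (common-ion effect: C2O4^2- is already 0.0040 M).
Ksp ≈ (2s)^2 × (0.0040)^3
s = 7.4 × 10^-11 M
Check: 3s = 2.2 × 10^-10 ≪ 0.0040, so the approximation is valid.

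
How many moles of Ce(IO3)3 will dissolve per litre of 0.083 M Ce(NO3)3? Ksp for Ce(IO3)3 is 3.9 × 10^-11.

2.6 x 10^-4 M

Ce(IO3)3(s) <=> Ce^3+(aq) + 3 IO3^-(aq)
Ksp = [Ce^3+][IO3^-]^3
Let s = moles of Ce(IO3)3 that dissolve per litre. [Ce^3+] = 0.083 + s ≈ 0.083, [IO3^-] = 3s (common-ion effect: Ce^3+ is already 0.083 M).
Ksp ≈ 0.083 × (3s)^3
s = 2.6 × 10^-4 M
Check: s = 2.6 × 10^-4 ≪ 0.083, so the approximation is valid.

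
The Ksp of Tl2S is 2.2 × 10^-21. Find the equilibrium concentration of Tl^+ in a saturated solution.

Tl2S(s) ⇌ 2 Tl^+ + S^2-
Ksp = [Tl^+]^2[S^2-]
Let s = molar solubility. Then [Tl^+] = 2s and [S^2-] = s.
Ksp = (2s)^2s = 4s^3
Solving, s = (2.2 × 10^-21/4)^(1/3) = 8.19 x 10^-8 M
[Tl^+] = 2s = 1.6 × 10^-7 M

[Tl^+] = 1.6e-7 M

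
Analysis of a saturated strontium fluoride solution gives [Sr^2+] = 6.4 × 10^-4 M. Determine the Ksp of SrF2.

1.0 × 10^-9

SrF2(s) ⇌ Sr^2+(aq) + 2 F^-(aq)
Stoichiometry gives [F^-] = (2/1)[Sr^2+] = 1.28 × 10^-3 M.
Ksp = [Sr^2+][F^-]^2
Ksp = 6.4 × 10^-4 × (1.28 × 10^-3)^2 = 1.0 × 10^-9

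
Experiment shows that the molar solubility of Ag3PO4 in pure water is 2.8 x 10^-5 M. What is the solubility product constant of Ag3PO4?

Ag3PO4(s) ⇌ 3 Ag^+ + PO4^3-
Let s = molar solubility. Then [Ag^+] = 3s and [PO4^3-] = s.
Ksp = [Ag^+]^3[PO4^3-]
So Ksp = (3s)^3 × s = 27s^4
With s = 2.8 × 10^-5: Ksp = 1.7 × 10^-17

Ksp = 1.7e-17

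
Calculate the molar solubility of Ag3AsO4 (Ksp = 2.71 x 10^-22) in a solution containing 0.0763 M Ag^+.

Ag3AsO4(s) <=> 3 Ag^+ + AsO4^3-
Ksp = [Ag^+]^3[AsO4^3-]
If s mol/L dissolves here, [Ag^+] = 0.0763 + 3s ≈ 0.0763, [AsO4^3-] = s (since the Ag^+ already present dominates).
Ksp ≈ (0.0763)^3 × s
s = 6.10 × 10^-19 M
Check: 3s = 1.8 x 10^-18 ≪ 0.0763, so the approximation is valid.

6.10 × 10^-19 M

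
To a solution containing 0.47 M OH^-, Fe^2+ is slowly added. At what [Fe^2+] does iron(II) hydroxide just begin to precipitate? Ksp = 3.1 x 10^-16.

Fe(OH)2(s) ⇌ Fe^2+ + 2 OH^-
Ksp = [Fe^2+][OH^-]^2
Precipitation begins when Q = Ksp. With [OH^-] = 0.47 M:
3.1 x 10^-16 = (0.47)^2 × [Fe^2+]
[Fe^2+] = (3.1 x 10^-16 / 2.21 x 10^-1) = 1.4 × 10^-15 M

[Fe^2+] ≈ 1.4e-15 M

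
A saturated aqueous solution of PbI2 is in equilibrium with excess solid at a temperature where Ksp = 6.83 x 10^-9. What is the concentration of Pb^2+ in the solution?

PbI2(s) ⇌ Pb^2+ + 2 I^-
Ksp = [Pb^2+][I^-]^2
If s mol/L of PbI2 dissolves, [Pb^2+] = s and [I^-] = 2s.
So Ksp = s × (2s)^2 = 4s^3
s^3 = 6.83 x 10^-9 / 4, so s = 1.195 × 10^-3 M
[Pb^2+] = s = 1.20 x 10^-3 M

[Pb^2+] ≈ 1.20e-3 M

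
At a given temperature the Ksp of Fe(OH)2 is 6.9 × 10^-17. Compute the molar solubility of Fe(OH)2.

s ≈ 2.6 × 10^-6 M

Fe(OH)2(s) ⇌ Fe^2+(aq) + 2 OH^-(aq)
Ksp = [Fe^2+][OH^-]^2
With molar solubility s: [Fe^2+] = s, [OH^-] = 2s.
Substituting: Ksp = s(2s)^2 = 4s^3
Solving, s = (6.9 × 10^-17/4)^(1/3) = 2.6 × 10^-6 M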